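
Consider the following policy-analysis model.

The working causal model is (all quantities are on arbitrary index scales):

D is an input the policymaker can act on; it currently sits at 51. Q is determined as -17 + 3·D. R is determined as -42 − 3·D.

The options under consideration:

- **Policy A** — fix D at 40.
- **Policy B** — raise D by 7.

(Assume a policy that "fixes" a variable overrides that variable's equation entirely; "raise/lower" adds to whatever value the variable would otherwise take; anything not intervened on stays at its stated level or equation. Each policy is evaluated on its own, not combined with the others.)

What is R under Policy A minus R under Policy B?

Policy A (D := 40):
  D = 40
  R = -42 − 3·40 = -162
Policy B (D + 7):
  D = 51 + 7 = 58
  R = -42 − 3·58 = -216
R: -162 − (-216) = 54

54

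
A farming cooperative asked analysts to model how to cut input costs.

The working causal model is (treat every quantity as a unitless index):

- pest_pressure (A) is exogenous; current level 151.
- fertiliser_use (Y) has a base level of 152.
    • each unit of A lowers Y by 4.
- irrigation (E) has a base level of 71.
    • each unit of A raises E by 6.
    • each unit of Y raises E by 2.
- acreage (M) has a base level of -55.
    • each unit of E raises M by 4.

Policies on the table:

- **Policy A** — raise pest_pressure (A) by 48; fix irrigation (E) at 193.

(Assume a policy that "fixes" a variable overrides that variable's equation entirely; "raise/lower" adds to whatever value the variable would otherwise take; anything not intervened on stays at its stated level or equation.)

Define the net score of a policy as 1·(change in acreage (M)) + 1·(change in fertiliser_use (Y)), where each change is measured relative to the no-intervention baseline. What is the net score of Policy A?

Baseline:
  A = 151
  Y = 152 − 4·151 = -452
  E = 71 + 6·151 + 2·(-452) = 73
  M = -55 + 4·73 = 237
Policy A (A + 48, E := 193):
  A = 151 + 48 = 199
  Y = 152 − 4·199 = -644
  E = 193
  M = -55 + 4·193 = 717
ΔM = 717 − 237 = 480; ΔY = -644 − (-452) = -192
Score = 1·480 + 1·(-192) = 288

288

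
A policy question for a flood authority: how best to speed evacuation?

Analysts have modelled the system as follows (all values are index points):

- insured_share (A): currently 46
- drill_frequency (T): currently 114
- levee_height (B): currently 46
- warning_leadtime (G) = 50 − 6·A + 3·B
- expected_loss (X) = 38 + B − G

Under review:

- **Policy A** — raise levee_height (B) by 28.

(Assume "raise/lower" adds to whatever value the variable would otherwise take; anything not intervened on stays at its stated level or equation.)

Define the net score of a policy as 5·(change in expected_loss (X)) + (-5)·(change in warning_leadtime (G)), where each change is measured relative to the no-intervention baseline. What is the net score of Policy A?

Baseline:
  A = 46
  B = 46
  G = 50 − 6·46 + 3·46 = -88
  X = 38 + 46 − (-88) = 172
Policy A (B + 28):
  A = 46
  B = 46 + 28 = 74
  G = 50 − 6·46 + 3·74 = -4
  X = 38 + 74 − (-4) = 116
ΔX = 116 − 172 = -56; ΔG = -4 − (-88) = 84
Score = 5·(-56) + (-5)·84 = -700

-700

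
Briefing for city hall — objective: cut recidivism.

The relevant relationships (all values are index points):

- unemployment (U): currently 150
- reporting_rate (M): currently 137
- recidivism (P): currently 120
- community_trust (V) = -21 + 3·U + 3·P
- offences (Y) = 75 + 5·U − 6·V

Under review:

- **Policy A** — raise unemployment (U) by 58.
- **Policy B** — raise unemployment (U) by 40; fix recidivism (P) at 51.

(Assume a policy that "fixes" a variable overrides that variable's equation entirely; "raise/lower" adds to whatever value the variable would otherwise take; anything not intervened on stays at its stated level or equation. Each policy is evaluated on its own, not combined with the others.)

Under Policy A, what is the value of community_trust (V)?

Policy A (U + 58):
  U = 150 + 58 = 208
  P = 120
  V = -21 + 3·208 + 3·120 = 963

963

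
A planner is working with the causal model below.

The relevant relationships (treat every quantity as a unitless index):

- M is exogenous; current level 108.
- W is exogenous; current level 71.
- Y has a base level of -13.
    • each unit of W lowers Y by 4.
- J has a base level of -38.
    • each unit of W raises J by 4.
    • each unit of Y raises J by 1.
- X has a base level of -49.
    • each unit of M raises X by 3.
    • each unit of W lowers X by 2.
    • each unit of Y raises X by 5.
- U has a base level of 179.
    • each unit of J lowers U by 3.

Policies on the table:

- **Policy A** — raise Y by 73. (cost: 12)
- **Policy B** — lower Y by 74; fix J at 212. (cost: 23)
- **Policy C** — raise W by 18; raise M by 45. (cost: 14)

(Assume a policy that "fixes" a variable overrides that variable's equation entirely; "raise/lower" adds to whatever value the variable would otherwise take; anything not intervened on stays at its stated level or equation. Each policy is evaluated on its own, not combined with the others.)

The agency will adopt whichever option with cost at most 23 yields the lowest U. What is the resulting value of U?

-457

Policy A (Y + 73):
  W = 71
  Y = -13 − 4·71 (+73 from intervention) = -224
  J = -38 + 4·71 + (-224) = 22
  U = 179 − 3·22 = 113
Policy B (Y − 74, J := 212):
  W = 71
  Y = -13 − 4·71 (−74 from intervention) = -371
  J = 212
  U = 179 − 3·212 = -457
Policy C (W + 18, M + 45):
  W = 71 + 18 = 89
  Y = -13 − 4·89 = -369
  J = -38 + 4·89 + (-369) = -51
  U = 179 − 3·(-51) = 332
Comparing — Policy A: U=113, Policy B: U=-457, Policy C: U=332. Lowest is -457 (Policy B).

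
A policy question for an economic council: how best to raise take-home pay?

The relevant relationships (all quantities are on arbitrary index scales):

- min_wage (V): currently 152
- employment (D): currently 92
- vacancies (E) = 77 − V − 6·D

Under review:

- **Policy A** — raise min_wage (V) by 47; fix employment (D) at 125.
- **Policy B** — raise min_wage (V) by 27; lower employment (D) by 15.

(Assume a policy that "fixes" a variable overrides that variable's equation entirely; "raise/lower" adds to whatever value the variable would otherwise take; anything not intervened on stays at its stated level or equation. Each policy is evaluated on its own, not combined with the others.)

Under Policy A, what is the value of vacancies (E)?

Policy A (V + 47, D := 125):
  V = 152 + 47 = 199
  D = 125
  E = 77 − 199 − 6·125 = -872

-872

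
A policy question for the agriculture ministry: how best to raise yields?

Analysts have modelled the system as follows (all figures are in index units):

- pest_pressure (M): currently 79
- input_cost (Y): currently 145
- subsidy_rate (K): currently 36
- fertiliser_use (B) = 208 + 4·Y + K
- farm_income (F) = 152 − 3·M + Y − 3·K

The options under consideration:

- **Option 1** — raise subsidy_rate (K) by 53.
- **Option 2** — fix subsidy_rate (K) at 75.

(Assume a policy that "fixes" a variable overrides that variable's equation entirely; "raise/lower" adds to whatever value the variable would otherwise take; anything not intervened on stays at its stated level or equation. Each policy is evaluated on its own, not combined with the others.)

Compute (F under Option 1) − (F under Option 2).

-42

Option 1 (K + 53):
  M = 79
  Y = 145
  K = 36 + 53 = 89
  F = 152 − 3·79 + 145 − 3·89 = -207
Option 2 (K := 75):
  M = 79
  Y = 145
  K = 75
  F = 152 − 3·79 + 145 − 3·75 = -165
F: -207 − (-165) = -42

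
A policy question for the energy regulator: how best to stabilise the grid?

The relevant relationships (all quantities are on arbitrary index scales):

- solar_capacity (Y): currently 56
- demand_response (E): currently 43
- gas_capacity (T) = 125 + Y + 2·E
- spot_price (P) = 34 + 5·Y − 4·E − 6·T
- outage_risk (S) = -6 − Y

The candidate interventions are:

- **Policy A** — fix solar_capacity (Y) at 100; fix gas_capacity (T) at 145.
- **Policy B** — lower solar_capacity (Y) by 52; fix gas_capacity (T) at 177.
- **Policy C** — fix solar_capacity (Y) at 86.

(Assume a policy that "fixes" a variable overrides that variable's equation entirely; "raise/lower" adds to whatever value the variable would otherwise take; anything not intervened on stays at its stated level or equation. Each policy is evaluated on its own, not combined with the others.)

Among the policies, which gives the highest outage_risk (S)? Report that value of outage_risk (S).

Policy A (Y := 100, T := 145):
  Y = 100
  S = -6 − 100 = -106
Policy B (Y − 52, T := 177):
  Y = 56 − 52 = 4
  S = -6 − 4 = -10
Policy C (Y := 86):
  Y = 86
  S = -6 − 86 = -92
Comparing — Policy A: S=-106, Policy B: S=-10, Policy C: S=-92. Highest is -10 (Policy B).

-10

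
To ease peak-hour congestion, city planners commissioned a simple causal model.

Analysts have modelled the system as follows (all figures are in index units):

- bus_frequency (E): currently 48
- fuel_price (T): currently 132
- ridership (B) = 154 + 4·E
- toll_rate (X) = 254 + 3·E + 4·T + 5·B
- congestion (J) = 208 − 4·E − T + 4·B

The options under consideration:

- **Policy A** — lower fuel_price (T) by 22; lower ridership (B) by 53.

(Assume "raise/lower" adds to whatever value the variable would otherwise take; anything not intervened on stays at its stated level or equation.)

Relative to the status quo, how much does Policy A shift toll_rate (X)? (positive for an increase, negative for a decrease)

-353

Baseline:
  E = 48
  T = 132
  B = 154 + 4·48 = 346
  X = 254 + 3·48 + 4·132 + 5·346 = 2656
Policy A (T − 22, B − 53):
  E = 48
  T = 132 − 22 = 110
  B = 154 + 4·48 (−53 from intervention) = 293
  X = 254 + 3·48 + 4·110 + 5·293 = 2303
Change in X: 2303 − 2656 = -353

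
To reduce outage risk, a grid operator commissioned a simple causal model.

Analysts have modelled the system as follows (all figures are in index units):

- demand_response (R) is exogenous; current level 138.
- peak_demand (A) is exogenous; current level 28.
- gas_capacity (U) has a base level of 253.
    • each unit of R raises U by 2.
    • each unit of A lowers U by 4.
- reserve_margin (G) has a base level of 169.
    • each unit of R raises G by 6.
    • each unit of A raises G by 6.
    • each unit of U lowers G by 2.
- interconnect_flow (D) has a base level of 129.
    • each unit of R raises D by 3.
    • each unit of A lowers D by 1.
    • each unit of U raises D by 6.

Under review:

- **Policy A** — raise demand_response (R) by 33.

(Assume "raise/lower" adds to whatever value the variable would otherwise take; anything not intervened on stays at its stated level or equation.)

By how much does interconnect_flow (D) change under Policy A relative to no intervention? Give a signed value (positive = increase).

495

Baseline:
  R = 138
  A = 28
  U = 253 + 2·138 − 4·28 = 417
  D = 129 + 3·138 − 28 + 6·417 = 3017
Policy A (R + 33):
  R = 138 + 33 = 171
  A = 28
  U = 253 + 2·171 − 4·28 = 483
  D = 129 + 3·171 − 28 + 6·483 = 3512
Change in D: 3512 − 3017 = 495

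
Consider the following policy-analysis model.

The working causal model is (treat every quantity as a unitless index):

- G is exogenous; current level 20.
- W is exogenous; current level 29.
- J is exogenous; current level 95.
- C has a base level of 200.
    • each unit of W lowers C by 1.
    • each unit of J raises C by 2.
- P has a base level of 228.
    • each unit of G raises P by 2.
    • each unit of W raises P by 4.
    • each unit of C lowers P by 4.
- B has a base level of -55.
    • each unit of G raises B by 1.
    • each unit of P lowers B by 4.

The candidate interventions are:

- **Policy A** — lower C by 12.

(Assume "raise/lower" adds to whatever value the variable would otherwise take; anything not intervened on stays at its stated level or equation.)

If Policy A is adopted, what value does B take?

4013

Policy A (C − 12):
  G = 20
  W = 29
  J = 95
  C = 200 − 29 + 2·95 (−12 from intervention) = 349
  P = 228 + 2·20 + 4·29 − 4·349 = -1012
  B = -55 + 20 − 4·(-1012) = 4013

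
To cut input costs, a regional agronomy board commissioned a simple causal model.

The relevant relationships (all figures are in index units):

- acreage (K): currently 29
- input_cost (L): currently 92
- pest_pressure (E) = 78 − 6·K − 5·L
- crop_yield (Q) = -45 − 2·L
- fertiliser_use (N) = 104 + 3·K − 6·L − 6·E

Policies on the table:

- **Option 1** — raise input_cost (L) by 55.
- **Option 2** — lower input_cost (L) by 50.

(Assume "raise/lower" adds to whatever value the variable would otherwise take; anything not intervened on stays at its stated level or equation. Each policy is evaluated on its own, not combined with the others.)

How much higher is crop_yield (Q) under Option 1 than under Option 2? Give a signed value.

-210

Option 1 (L + 55):
  L = 92 + 55 = 147
  Q = -45 − 2·147 = -339
Option 2 (L − 50):
  L = 92 − 50 = 42
  Q = -45 − 2·42 = -129
Q: -339 − (-129) = -210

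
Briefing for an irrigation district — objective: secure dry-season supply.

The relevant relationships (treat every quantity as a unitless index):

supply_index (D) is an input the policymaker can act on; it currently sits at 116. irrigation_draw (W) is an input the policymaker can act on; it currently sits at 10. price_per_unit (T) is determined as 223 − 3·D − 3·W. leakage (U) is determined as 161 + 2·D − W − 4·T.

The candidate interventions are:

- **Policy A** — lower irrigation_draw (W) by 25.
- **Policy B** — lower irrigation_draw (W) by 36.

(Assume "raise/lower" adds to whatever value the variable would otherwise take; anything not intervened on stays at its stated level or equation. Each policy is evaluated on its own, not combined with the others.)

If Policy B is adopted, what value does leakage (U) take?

607

Policy B (W − 36):
  D = 116
  W = 10 − 36 = -26
  T = 223 − 3·116 − 3·(-26) = -47
  U = 161 + 2·116 − (-26) − 4·(-47) = 607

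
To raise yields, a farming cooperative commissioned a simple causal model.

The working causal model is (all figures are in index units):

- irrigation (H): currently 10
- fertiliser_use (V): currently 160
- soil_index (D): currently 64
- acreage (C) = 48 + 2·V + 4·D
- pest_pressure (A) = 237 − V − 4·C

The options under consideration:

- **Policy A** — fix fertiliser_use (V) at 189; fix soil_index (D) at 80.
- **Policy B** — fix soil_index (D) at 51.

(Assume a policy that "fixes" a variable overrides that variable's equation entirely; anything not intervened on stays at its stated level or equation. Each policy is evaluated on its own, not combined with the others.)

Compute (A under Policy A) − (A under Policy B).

-725

Policy A (V := 189, D := 80):
  V = 189
  D = 80
  C = 48 + 2·189 + 4·80 = 746
  A = 237 − 189 − 4·746 = -2936
Policy B (D := 51):
  V = 160
  D = 51
  C = 48 + 2·160 + 4·51 = 572
  A = 237 − 160 − 4·572 = -2211
A: -2936 − (-2211) = -725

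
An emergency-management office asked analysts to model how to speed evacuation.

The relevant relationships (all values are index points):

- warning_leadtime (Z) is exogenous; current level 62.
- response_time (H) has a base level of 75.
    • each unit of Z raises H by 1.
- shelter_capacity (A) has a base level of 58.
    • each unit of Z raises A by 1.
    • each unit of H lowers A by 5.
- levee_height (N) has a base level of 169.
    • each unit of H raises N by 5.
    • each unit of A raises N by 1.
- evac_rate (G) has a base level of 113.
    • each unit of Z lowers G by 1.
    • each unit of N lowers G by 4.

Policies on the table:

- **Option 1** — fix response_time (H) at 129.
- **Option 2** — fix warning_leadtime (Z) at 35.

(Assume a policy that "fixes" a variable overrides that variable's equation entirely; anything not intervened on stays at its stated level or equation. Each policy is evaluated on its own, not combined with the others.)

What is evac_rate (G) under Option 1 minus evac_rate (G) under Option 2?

-135

Option 1 (H := 129):
  Z = 62
  H = 129
  A = 58 + 62 − 5·129 = -525
  N = 169 + 5·129 + (-525) = 289
  G = 113 − 62 − 4·289 = -1105
Option 2 (Z := 35):
  Z = 35
  H = 75 + 35 = 110
  A = 58 + 35 − 5·110 = -457
  N = 169 + 5·110 + (-457) = 262
  G = 113 − 35 − 4·262 = -970
G: -1105 − (-970) = -135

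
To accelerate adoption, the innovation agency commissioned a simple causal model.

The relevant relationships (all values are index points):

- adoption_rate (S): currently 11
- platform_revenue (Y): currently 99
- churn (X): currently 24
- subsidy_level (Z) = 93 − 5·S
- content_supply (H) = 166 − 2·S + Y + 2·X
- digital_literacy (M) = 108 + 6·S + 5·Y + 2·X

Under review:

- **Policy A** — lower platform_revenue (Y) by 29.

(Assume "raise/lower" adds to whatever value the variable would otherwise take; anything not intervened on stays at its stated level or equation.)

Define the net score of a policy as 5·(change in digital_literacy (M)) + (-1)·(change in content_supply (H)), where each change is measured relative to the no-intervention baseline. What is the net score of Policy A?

Baseline:
  S = 11
  Y = 99
  X = 24
  H = 166 − 2·11 + 99 + 2·24 = 291
  M = 108 + 6·11 + 5·99 + 2·24 = 717
Policy A (Y − 29):
  S = 11
  Y = 99 − 29 = 70
  X = 24
  H = 166 − 2·11 + 70 + 2·24 = 262
  M = 108 + 6·11 + 5·70 + 2·24 = 572
ΔM = 572 − 717 = -145; ΔH = 262 − 291 = -29
Score = 5·(-145) + (-1)·(-29) = -696

-696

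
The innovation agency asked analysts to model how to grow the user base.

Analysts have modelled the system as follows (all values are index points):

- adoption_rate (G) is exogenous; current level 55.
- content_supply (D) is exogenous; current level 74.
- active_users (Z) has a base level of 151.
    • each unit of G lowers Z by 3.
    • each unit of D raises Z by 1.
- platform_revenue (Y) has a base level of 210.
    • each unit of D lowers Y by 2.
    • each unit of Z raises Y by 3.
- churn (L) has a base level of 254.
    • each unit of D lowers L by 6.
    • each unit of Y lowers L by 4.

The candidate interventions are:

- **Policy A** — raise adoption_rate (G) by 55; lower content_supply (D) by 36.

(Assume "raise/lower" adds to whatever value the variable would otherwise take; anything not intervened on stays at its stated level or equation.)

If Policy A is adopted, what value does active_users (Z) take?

Policy A (G + 55, D − 36):
  G = 55 + 55 = 110
  D = 74 − 36 = 38
  Z = 151 − 3·110 + 38 = -141

-141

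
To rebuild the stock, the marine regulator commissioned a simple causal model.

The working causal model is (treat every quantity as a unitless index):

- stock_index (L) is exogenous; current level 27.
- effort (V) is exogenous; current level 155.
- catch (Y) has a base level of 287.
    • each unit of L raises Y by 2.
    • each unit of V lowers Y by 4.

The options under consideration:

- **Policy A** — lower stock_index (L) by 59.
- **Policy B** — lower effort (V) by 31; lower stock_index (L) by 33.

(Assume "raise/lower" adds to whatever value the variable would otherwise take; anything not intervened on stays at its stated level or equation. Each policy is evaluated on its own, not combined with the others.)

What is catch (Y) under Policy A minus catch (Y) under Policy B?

Policy A (L − 59):
  L = 27 − 59 = -32
  V = 155
  Y = 287 + 2·(-32) − 4·155 = -397
Policy B (V − 31, L − 33):
  L = 27 − 33 = -6
  V = 155 − 31 = 124
  Y = 287 + 2·(-6) − 4·124 = -221
Y: -397 − (-221) = -176

-176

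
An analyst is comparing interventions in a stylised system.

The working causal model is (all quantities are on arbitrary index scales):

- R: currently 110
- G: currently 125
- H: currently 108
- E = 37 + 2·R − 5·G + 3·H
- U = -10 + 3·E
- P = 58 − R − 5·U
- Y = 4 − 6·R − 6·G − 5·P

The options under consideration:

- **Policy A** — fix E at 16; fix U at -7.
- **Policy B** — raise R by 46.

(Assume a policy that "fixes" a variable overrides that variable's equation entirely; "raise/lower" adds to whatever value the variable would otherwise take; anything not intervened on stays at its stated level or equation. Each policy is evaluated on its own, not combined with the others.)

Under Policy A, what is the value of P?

Policy A (E := 16, U := -7):
  R = 110
  G = 125
  H = 108
  E = 16
  U = -7
  P = 58 − 110 − 5·(-7) = -17

-17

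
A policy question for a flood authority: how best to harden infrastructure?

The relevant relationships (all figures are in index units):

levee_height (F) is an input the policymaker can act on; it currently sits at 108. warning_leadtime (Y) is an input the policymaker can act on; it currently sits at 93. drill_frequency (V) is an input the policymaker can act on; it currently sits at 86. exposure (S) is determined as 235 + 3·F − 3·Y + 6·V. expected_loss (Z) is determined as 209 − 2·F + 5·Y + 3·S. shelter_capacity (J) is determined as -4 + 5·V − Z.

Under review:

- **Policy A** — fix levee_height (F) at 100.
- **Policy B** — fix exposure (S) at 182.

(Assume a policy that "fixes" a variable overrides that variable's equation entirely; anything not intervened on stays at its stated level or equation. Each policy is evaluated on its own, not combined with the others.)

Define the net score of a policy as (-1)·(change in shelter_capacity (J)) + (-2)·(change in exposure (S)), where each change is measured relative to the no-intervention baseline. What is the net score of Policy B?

Baseline:
  F = 108
  Y = 93
  V = 86
  S = 235 + 3·108 − 3·93 + 6·86 = 796
  Z = 209 − 2·108 + 5·93 + 3·796 = 2846
  J = -4 + 5·86 − 2846 = -2420
Policy B (S := 182):
  F = 108
  Y = 93
  V = 86
  S = 182
  Z = 209 − 2·108 + 5·93 + 3·182 = 1004
  J = -4 + 5·86 − 1004 = -578
ΔJ = -578 − (-2420) = 1842; ΔS = 182 − 796 = -614
Score = (-1)·1842 + (-2)·(-614) = -614

-614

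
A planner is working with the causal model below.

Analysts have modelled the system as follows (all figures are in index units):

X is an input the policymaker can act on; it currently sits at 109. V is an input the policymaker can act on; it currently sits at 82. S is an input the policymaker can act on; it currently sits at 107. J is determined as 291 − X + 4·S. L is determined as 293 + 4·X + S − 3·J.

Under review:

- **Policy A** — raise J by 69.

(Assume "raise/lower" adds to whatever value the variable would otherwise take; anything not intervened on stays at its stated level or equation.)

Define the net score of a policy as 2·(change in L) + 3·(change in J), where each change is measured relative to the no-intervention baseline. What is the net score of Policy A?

Baseline:
  X = 109
  S = 107
  J = 291 − 109 + 4·107 = 610
  L = 293 + 4·109 + 107 − 3·610 = -994
Policy A (J + 69):
  X = 109
  S = 107
  J = 291 − 109 + 4·107 (+69 from intervention) = 679
  L = 293 + 4·109 + 107 − 3·679 = -1201
ΔL = -1201 − (-994) = -207; ΔJ = 679 − 610 = 69
Score = 2·(-207) + 3·69 = -207

-207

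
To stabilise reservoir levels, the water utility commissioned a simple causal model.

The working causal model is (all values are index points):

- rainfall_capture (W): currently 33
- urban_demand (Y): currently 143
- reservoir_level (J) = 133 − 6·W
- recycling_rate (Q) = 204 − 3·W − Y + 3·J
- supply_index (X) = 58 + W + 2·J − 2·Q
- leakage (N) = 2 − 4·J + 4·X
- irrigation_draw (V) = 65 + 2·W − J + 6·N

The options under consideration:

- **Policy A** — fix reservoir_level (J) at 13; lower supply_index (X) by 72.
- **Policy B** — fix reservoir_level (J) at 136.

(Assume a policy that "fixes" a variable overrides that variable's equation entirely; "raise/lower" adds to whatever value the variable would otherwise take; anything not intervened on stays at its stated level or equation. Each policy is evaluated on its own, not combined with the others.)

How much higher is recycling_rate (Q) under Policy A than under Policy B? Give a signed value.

Policy A (J := 13, X − 72):
  W = 33
  Y = 143
  J = 13
  Q = 204 − 3·33 − 143 + 3·13 = 1
Policy B (J := 136):
  W = 33
  Y = 143
  J = 136
  Q = 204 − 3·33 − 143 + 3·136 = 370
Q: 1 − 370 = -369

-369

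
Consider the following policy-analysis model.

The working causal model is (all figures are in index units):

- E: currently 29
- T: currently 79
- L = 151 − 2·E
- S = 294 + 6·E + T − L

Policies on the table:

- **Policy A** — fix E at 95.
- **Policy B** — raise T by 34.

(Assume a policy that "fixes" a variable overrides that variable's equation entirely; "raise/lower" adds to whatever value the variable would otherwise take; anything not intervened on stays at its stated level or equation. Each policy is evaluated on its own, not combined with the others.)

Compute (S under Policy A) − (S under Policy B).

494

Policy A (E := 95):
  E = 95
  T = 79
  L = 151 − 2·95 = -39
  S = 294 + 6·95 + 79 − (-39) = 982
Policy B (T + 34):
  E = 29
  T = 79 + 34 = 113
  L = 151 − 2·29 = 93
  S = 294 + 6·29 + 113 − 93 = 488
S: 982 − 488 = 494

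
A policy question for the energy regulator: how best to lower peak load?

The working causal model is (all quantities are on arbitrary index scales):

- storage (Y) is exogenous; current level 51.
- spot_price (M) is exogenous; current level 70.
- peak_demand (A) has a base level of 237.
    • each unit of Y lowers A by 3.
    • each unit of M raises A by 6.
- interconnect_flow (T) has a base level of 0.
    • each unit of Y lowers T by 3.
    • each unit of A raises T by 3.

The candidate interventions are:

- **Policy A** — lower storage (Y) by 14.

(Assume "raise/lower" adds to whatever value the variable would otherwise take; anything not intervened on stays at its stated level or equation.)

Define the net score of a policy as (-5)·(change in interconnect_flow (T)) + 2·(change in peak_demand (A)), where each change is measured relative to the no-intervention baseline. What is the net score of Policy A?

Baseline:
  Y = 51
  M = 70
  A = 237 − 3·51 + 6·70 = 504
  T = 0 − 3·51 + 3·504 = 1359
Policy A (Y − 14):
  Y = 51 − 14 = 37
  M = 70
  A = 237 − 3·37 + 6·70 = 546
  T = 0 − 3·37 + 3·546 = 1527
ΔT = 1527 − 1359 = 168; ΔA = 546 − 504 = 42
Score = (-5)·168 + 2·42 = -756

-756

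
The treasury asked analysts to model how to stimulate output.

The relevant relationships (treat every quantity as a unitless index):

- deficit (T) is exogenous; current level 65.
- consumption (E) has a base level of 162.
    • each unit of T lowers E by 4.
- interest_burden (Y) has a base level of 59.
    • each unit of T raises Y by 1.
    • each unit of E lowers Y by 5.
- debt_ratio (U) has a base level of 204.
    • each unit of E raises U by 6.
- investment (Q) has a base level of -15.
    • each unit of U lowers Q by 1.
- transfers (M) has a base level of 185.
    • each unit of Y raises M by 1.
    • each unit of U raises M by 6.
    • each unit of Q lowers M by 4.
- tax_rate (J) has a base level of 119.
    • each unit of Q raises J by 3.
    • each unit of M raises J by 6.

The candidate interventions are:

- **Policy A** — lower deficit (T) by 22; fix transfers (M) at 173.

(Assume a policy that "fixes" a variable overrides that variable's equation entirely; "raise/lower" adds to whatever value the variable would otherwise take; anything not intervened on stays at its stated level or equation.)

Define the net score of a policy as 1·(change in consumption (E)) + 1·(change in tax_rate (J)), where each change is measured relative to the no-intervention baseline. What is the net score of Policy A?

Baseline:
  T = 65
  E = 162 − 4·65 = -98
  Y = 59 + 65 − 5·(-98) = 614
  U = 204 + 6·(-98) = -384
  Q = -15 − (-384) = 369
  M = 185 + 614 + 6·(-384) − 4·369 = -2981
  J = 119 + 3·369 + 6·(-2981) = -16660
Policy A (T − 22, M := 173):
  T = 65 − 22 = 43
  E = 162 − 4·43 = -10
  Y = 59 + 43 − 5·(-10) = 152
  U = 204 + 6·(-10) = 144
  Q = -15 − 144 = -159
  M = 173
  J = 119 + 3·(-159) + 6·173 = 680
ΔE = -10 − (-98) = 88; ΔJ = 680 − (-16660) = 17340
Score = 1·88 + 1·17340 = 17428

17428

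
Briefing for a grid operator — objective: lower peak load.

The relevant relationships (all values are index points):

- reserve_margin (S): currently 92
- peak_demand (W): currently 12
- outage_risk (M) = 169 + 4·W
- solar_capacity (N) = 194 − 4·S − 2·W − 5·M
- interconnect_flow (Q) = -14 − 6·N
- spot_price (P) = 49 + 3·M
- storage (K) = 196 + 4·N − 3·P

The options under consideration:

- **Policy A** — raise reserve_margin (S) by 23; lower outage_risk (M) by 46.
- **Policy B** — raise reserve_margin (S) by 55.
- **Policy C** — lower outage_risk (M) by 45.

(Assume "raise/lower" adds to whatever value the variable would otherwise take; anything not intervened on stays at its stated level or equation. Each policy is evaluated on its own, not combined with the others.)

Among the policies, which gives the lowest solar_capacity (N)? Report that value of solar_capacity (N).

Policy A (S + 23, M − 46):
  S = 92 + 23 = 115
  W = 12
  M = 169 + 4·12 (−46 from intervention) = 171
  N = 194 − 4·115 − 2·12 − 5·171 = -1145
Policy B (S + 55):
  S = 92 + 55 = 147
  W = 12
  M = 169 + 4·12 = 217
  N = 194 − 4·147 − 2·12 − 5·217 = -1503
Policy C (M − 45):
  S = 92
  W = 12
  M = 169 + 4·12 (−45 from intervention) = 172
  N = 194 − 4·92 − 2·12 − 5·172 = -1058
Comparing — Policy A: N=-1145, Policy B: N=-1503, Policy C: N=-1058. Lowest is -1503 (Policy B).

-1503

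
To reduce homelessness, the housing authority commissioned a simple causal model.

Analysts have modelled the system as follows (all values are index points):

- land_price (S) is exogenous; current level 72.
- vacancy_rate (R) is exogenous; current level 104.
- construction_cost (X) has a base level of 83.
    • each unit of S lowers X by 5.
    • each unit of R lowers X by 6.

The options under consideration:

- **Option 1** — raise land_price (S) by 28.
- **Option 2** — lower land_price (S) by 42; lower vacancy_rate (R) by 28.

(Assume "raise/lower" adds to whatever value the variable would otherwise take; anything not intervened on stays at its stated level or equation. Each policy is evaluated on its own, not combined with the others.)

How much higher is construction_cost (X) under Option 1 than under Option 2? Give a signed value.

Option 1 (S + 28):
  S = 72 + 28 = 100
  R = 104
  X = 83 − 5·100 − 6·104 = -1041
Option 2 (S − 42, R − 28):
  S = 72 − 42 = 30
  R = 104 − 28 = 76
  X = 83 − 5·30 − 6·76 = -523
X: -1041 − (-523) = -518

-518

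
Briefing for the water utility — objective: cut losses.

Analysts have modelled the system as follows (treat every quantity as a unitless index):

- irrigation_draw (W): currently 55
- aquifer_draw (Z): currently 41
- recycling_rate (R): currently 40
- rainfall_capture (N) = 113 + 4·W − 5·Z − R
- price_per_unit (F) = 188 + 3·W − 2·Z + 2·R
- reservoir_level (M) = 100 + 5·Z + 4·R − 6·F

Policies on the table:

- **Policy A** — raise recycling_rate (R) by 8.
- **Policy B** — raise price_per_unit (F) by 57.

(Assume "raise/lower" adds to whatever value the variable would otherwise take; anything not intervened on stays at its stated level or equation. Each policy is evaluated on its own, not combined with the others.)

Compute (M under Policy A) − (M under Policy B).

278

Policy A (R + 8):
  W = 55
  Z = 41
  R = 40 + 8 = 48
  F = 188 + 3·55 − 2·41 + 2·48 = 367
  M = 100 + 5·41 + 4·48 − 6·367 = -1705
Policy B (F + 57):
  W = 55
  Z = 41
  R = 40
  F = 188 + 3·55 − 2·41 + 2·40 (+57 from intervention) = 408
  M = 100 + 5·41 + 4·40 − 6·408 = -1983
M: -1705 − (-1983) = 278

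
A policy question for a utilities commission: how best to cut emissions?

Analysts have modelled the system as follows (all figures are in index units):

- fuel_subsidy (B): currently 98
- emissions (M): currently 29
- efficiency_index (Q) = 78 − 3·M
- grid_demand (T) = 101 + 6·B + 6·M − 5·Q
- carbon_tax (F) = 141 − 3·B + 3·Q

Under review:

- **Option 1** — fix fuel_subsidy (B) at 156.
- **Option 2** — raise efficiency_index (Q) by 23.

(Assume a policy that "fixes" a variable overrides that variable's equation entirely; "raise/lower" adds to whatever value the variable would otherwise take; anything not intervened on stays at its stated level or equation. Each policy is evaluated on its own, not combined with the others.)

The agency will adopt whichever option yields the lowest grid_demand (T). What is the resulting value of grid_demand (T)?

Option 1 (B := 156):
  B = 156
  M = 29
  Q = 78 − 3·29 = -9
  T = 101 + 6·156 + 6·29 − 5·(-9) = 1256
Option 2 (Q + 23):
  B = 98
  M = 29
  Q = 78 − 3·29 (+23 from intervention) = 14
  T = 101 + 6·98 + 6·29 − 5·14 = 793
Comparing — Option 1: T=1256, Option 2: T=793. Lowest is 793 (Option 2).

793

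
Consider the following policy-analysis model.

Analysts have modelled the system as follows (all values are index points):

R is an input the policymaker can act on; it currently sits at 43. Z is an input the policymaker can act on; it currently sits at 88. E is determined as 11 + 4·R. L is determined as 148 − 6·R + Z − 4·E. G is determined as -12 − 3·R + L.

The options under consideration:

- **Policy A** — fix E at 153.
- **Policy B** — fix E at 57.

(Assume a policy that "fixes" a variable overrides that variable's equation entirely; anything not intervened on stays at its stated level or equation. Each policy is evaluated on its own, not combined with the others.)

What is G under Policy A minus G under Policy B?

Policy A (E := 153):
  R = 43
  Z = 88
  E = 153
  L = 148 − 6·43 + 88 − 4·153 = -634
  G = -12 − 3·43 + (-634) = -775
Policy B (E := 57):
  R = 43
  Z = 88
  E = 57
  L = 148 − 6·43 + 88 − 4·57 = -250
  G = -12 − 3·43 + (-250) = -391
G: -775 − (-391) = -384

-384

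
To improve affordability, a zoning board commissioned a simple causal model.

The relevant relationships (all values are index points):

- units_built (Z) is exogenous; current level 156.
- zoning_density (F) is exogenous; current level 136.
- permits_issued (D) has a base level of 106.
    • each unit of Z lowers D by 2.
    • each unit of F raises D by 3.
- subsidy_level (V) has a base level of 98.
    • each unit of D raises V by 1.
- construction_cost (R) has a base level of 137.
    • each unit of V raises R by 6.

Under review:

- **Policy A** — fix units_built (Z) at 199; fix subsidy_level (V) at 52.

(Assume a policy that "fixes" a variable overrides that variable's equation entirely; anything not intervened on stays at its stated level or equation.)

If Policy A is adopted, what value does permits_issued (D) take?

Policy A (Z := 199, V := 52):
  Z = 199
  F = 136
  D = 106 − 2·199 + 3·136 = 116

116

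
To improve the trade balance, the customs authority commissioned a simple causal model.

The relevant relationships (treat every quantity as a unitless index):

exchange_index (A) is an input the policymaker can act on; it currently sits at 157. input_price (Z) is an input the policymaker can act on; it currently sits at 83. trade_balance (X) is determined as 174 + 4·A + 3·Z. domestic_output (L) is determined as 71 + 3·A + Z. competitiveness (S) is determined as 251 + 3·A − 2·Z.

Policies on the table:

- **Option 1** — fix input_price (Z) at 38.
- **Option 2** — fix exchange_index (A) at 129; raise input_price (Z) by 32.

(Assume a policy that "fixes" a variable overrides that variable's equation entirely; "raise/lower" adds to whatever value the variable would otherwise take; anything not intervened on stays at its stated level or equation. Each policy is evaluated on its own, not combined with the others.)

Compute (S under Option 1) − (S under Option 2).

Option 1 (Z := 38):
  A = 157
  Z = 38
  S = 251 + 3·157 − 2·38 = 646
Option 2 (A := 129, Z + 32):
  A = 129
  Z = 83 + 32 = 115
  S = 251 + 3·129 − 2·115 = 408
S: 646 − 408 = 238

238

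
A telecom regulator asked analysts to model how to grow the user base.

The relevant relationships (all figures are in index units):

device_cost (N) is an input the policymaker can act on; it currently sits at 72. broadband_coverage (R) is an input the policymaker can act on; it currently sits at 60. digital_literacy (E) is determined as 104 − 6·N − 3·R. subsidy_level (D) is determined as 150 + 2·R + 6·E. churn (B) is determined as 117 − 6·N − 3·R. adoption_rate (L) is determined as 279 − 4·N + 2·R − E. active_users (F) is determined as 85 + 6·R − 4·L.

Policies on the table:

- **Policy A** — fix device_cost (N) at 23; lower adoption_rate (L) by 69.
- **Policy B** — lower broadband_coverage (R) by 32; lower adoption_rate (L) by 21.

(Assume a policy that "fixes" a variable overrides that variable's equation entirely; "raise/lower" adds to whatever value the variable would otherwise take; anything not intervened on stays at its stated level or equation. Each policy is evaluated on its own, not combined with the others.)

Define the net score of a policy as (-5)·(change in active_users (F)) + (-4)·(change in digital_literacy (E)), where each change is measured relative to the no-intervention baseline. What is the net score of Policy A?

-4516

Baseline:
  N = 72
  R = 60
  E = 104 − 6·72 − 3·60 = -508
  L = 279 − 4·72 + 2·60 − (-508) = 619
  F = 85 + 6·60 − 4·619 = -2031
Policy A (N := 23, L − 69):
  N = 23
  R = 60
  E = 104 − 6·23 − 3·60 = -214
  L = 279 − 4·23 + 2·60 − (-214) (−69 from intervention) = 452
  F = 85 + 6·60 − 4·452 = -1363
ΔF = -1363 − (-2031) = 668; ΔE = -214 − (-508) = 294
Score = (-5)·668 + (-4)·294 = -4516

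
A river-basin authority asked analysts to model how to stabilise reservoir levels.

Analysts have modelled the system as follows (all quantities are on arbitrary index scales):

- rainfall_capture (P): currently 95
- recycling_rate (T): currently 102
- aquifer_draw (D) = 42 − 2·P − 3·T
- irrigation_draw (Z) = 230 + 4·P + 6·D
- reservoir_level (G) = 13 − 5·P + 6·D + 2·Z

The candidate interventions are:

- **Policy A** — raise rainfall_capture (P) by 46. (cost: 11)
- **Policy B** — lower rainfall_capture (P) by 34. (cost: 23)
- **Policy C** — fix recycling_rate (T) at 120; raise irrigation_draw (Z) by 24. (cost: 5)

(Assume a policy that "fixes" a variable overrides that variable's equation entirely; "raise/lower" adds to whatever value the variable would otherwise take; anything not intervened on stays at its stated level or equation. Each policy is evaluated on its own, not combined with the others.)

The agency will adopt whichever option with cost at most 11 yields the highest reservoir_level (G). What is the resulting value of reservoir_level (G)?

-8338

Policy A (P + 46):
  P = 95 + 46 = 141
  T = 102
  D = 42 − 2·141 − 3·102 = -546
  Z = 230 + 4·141 + 6·(-546) = -2482
  G = 13 − 5·141 + 6·(-546) + 2·(-2482) = -8932
Policy C (T := 120, Z + 24):
  P = 95
  T = 120
  D = 42 − 2·95 − 3·120 = -508
  Z = 230 + 4·95 + 6·(-508) (+24 from intervention) = -2414
  G = 13 − 5·95 + 6·(-508) + 2·(-2414) = -8338
Comparing — Policy A: G=-8932, Policy C: G=-8338. Highest is -8338 (Policy C).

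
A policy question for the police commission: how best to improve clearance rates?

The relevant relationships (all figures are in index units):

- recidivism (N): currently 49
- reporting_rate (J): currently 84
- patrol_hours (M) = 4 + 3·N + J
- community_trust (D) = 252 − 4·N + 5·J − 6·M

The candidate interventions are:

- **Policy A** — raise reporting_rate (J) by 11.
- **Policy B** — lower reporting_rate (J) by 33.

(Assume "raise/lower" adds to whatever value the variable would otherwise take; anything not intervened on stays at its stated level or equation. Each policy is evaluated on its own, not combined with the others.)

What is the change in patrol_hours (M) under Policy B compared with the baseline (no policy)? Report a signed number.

-33

Baseline:
  N = 49
  J = 84
  M = 4 + 3·49 + 84 = 235
Policy B (J − 33):
  N = 49
  J = 84 − 33 = 51
  M = 4 + 3·49 + 51 = 202
Change in M: 202 − 235 = -33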